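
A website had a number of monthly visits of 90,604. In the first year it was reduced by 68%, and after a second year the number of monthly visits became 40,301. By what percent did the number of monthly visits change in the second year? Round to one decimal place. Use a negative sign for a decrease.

39.0%

After the first year: 90,604 × 0.32 = 28993.28.
Second-year multiplier: 40,301 ÷ 28993.28 ≈ 1.39001.
That is a change of 39.0%.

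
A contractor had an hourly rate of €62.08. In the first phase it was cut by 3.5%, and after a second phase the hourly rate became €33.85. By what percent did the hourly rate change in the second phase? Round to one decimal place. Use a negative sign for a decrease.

-43.5%

After the first phase: €62.08 × 0.965 = €59.9072.
Second-phase multiplier: €33.85 ÷ €59.9072 ≈ 0.56504.
That is a change of -43.5%.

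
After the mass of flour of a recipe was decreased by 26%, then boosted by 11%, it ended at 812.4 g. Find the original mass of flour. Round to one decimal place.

989.0 g

The overall multiplier applied was 0.74 × 1.11 = 0.8214.
So the original mass of flour was 812.4 ÷ 0.8214 ≈ 989.0 g.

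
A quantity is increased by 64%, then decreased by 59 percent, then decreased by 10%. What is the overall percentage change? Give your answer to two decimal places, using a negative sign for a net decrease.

A 64% increase multiplies by 1.64.
Then a 59% decrease: 1.64 × 0.41 = 0.6724.
Then a 10% decrease: 0.6724 × 0.9 = 0.60516.
Overall factor 0.60516, i.e. -39.48%.

-39.48%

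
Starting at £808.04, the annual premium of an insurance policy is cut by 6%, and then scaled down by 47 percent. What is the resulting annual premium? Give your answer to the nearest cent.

Each change multiplies by a factor: 0.94 × 0.53 = 0.4982.
£808.04 × 0.4982 = £402.565528 ≈ £402.57.

£402.57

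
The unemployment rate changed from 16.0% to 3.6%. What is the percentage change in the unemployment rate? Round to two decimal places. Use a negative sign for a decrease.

The change is 3.6 − 16.0 = -12.4 percentage points.
Relative to the original 16.0%, that is -12.4 ÷ 16.0 = -77.50%.

-77.50%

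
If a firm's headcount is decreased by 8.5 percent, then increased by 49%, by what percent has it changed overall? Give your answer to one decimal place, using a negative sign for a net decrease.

An 8.5% decrease multiplies by 0.915.
Then a 49% increase: 0.915 × 1.49 = 1.36335.
Overall factor 1.36335, i.e. 36.3%.

36.3%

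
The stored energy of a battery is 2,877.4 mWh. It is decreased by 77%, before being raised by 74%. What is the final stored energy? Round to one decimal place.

Apply the 77% decrease: 2,877.4 × 0.23 = 661.802.
74% increase: 661.802 × 1.74 = 1151.53548 ≈ 1,151.5.

1,151.5 mWh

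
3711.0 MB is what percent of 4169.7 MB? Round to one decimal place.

89.0%

3711.0 MB ÷ 4169.7 MB ≈ 89.0%.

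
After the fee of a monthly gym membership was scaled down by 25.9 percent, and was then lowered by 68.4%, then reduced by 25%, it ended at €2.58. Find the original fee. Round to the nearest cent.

Undoing the 25% decrease: €2.58 ÷ 0.75 = €3.44.
Undoing the 68.4% decrease: €3.44 ÷ 0.316 ≈ €10.886076.
Undoing the 25.9% decrease: €10.886076 ÷ 0.741 ≈ €14.69.

€14.69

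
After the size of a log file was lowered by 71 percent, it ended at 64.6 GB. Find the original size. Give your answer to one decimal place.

The overall multiplier applied was 0.29.
So the original size was 64.6 ÷ 0.29 ≈ 222.8 GB.

222.8 GB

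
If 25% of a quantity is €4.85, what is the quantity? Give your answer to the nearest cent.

€19.40

€4.85 ÷ 0.25 = €19.40.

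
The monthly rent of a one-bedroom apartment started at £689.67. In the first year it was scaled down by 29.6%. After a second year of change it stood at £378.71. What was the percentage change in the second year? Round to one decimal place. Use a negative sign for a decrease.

-22.0%

After the first year: £689.67 × 0.704 = £485.52768.
Second-year multiplier: £378.71 ÷ £485.52768 ≈ 0.78.
That is a change of -22.0%.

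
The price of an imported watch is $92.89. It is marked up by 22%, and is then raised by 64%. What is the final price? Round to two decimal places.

22% increase: $92.89 × 1.22 = $113.3258.
After the 64% increase: $113.3258 × 1.64 = $185.854312 ≈ $185.85.

$185.85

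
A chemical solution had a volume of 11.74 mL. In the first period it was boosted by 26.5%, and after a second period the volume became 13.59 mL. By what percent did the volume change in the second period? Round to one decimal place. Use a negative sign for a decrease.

-8.5%

After the first period: 11.74 × 1.265 = 14.8511.
Second-period multiplier: 13.59 ÷ 14.8511 ≈ 0.91508.
That is a change of -8.5%.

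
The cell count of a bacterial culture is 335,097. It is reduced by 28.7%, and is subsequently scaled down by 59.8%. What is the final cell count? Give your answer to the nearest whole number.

96,048

Each change multiplies by a factor: 0.713 × 0.402 = 0.286626.
335,097 × 0.286626 = 96047.512722 ≈ 96,048.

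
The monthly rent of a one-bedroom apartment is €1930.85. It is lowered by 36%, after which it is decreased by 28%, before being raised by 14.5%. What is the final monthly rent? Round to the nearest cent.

€1018.75

36% decrease: €1930.85 × 0.64 = €1235.744.
After the 28% decrease: €1235.744 × 0.72 = €889.73568.
14.5% increase: €889.73568 × 1.145 = €1018.7473536 ≈ €1018.75.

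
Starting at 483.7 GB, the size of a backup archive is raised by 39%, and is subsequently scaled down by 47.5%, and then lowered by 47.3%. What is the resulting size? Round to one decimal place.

Apply the 39% increase: 483.7 × 1.39 = 672.343.
After the 47.5% decrease: 672.343 × 0.525 = 352.980075.
47.3% decrease: 352.980075 × 0.527 = 186.020499525 ≈ 186.0.

186.0 GB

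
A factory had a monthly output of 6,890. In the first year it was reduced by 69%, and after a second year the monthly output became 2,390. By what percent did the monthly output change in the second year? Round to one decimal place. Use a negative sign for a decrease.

After the first year: 6,890 × 0.31 = 2135.9.
Second-year multiplier: 2,390 ÷ 2135.9 ≈ 1.11897.
That is a change of 11.9%.

11.9%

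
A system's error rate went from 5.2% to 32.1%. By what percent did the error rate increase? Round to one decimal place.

517.3%

The change is 32.1 − 5.2 = 26.9 percentage points.
Relative to the original 5.2%, that is 26.9 ÷ 5.2 ≈ 517.3%.
So the error rate rose by 517.3%.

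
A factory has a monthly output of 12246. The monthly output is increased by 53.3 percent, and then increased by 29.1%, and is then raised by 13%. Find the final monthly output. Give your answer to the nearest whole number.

Each change multiplies by a factor: 1.533 × 1.291 × 1.13 = 2.23638639.
12246 × 2.23638639 = 27386.78773194 ≈ 27387.

27387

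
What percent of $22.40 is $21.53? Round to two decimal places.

$21.53 ÷ $22.40 ≈ 96.12%.

96.12%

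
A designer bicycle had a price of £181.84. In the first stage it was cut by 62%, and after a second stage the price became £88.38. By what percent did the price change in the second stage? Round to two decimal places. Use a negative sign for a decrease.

After the first stage: £181.84 × 0.38 = £69.0992.
Second-stage multiplier: £88.38 ÷ £69.0992 ≈ 1.279031.
That is a change of 27.90%.

27.90%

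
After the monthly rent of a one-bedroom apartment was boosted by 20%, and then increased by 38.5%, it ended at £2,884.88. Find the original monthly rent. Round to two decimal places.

The overall multiplier applied was 1.2 × 1.385 = 1.662.
So the original monthly rent was £2,884.88 ÷ 1.662 ≈ £1,735.79.

£1,735.79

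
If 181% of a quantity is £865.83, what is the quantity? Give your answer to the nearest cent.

£478.36

£865.83 ÷ 1.81 ≈ £478.36.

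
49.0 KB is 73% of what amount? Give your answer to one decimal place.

67.1 KB

49.0 KB ÷ 0.73 ≈ 67.1 KB.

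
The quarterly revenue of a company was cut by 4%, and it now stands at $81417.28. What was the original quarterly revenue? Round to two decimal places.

$84809.67

The overall multiplier applied was 0.96.
So the original quarterly revenue was $81417.28 ÷ 0.96 ≈ $84809.67.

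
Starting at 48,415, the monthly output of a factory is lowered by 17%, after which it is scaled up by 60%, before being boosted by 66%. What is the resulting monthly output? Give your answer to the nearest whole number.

106,730

17% decrease: 48,415 × 0.83 = 40184.45.
Apply the 60% increase: 40184.45 × 1.6 = 64295.12.
After the 66% increase: 64295.12 × 1.66 = 106729.8992 ≈ 106,730.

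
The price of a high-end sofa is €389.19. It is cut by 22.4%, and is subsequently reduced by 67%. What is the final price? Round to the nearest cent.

Each change multiplies by a factor: 0.776 × 0.33 = 0.25608.
€389.19 × 0.25608 = €99.6637752 ≈ €99.66.

€99.66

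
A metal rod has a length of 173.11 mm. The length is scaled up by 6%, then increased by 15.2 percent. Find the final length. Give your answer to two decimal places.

211.39 mm

Each change multiplies by a factor: 1.06 × 1.152 = 1.22112.
173.11 × 1.22112 = 211.3880832 ≈ 211.39.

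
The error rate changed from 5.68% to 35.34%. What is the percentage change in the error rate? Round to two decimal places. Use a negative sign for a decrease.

522.18%

The change is 35.34 − 5.68 = 29.66 percentage points.
Relative to the original 5.68%, that is 29.66 ÷ 5.68 ≈ 522.18%.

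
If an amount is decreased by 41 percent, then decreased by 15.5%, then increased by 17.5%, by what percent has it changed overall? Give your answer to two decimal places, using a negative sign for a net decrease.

-41.42%

The combined multiplier is 0.59 × 0.845 × 1.175 = 0.58579625.
That corresponds to a decrease of 41.42%.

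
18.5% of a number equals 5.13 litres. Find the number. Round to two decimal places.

27.73 litres

5.13 litres ÷ 0.185 ≈ 27.73 litres.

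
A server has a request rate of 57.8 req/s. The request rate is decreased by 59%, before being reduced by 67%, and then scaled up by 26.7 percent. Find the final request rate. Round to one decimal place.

9.9 req/s

Each change multiplies by a factor: 0.41 × 0.33 × 1.267 = 0.1714251.
57.8 × 0.1714251 = 9.90837078 ≈ 9.9.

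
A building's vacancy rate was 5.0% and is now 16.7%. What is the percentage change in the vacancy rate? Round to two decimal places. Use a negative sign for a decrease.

The change is 16.7 − 5.0 = 11.7 percentage points.
Relative to the original 5.0%, that is 11.7 ÷ 5.0 = 234.00%.

234.00%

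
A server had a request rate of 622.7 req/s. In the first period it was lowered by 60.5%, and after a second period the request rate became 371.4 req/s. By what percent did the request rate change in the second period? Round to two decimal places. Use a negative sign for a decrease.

51.00%

After the first period: 622.7 × 0.395 = 245.9665.
Second-period multiplier: 371.4 ÷ 245.9665 ≈ 1.509962.
That is a change of 51.00%.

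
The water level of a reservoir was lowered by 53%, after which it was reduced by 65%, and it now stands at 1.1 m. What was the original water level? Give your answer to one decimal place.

The overall multiplier applied was 0.47 × 0.35 = 0.1645.
So the original water level was 1.1 ÷ 0.1645 ≈ 6.7 m.

6.7 m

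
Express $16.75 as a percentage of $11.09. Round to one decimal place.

$16.75 ÷ $11.09 ≈ 151.0%.

151.0%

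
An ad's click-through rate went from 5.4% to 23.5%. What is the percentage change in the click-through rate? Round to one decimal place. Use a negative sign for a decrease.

335.2%

The change is 23.5 − 5.4 = 18.1 percentage points.
Relative to the original 5.4%, that is 18.1 ÷ 5.4 ≈ 335.2%.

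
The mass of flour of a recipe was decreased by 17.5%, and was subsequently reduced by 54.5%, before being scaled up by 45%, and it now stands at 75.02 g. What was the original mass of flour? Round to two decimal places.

The overall multiplier applied was 0.825 × 0.455 × 1.45 = 0.54429375.
So the original mass of flour was 75.02 ÷ 0.54429375 ≈ 137.83 g.

137.83 g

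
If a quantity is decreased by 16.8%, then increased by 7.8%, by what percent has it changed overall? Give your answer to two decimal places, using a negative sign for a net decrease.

-10.31%

The combined multiplier is 0.832 × 1.078 = 0.896896.
That corresponds to a decrease of 10.31%.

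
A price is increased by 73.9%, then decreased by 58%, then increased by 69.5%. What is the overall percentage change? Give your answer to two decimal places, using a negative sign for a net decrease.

A 73.9% increase multiplies by 1.739.
Then a 58% decrease: 1.739 × 0.42 = 0.73038.
Then a 69.5% increase: 0.73038 × 1.695 = 1.2379941.
Overall factor 1.2379941, i.e. 23.80%.

23.80%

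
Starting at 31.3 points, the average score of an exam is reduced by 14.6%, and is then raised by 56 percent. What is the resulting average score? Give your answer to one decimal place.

Each change multiplies by a factor: 0.854 × 1.56 = 1.33224.
31.3 × 1.33224 = 41.699112 ≈ 41.7.

41.7 points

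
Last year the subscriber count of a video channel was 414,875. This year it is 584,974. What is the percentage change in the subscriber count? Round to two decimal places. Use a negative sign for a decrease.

Change: 584,974 − 414,875 = 170,099.
Relative to the original: 170,099 ÷ 414,875 ≈ 41.00%.

41.00%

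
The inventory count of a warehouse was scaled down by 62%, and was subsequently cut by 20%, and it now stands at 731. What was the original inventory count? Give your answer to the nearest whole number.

2405

Undoing the 20% decrease: 731 ÷ 0.8 = 913.75.
Undoing the 62% decrease: 913.75 ÷ 0.38 ≈ 2405.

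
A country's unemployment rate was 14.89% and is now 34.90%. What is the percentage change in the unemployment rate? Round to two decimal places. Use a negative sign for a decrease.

134.39%

The change is 34.90 − 14.89 = 20.01 percentage points.
Relative to the original 14.89%, that is 20.01 ÷ 14.89 ≈ 134.39%.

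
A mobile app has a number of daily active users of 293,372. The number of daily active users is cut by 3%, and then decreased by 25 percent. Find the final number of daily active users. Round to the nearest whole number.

Each change multiplies by a factor: 0.97 × 0.75 = 0.7275.
293,372 × 0.7275 = 213428.13 ≈ 213,428.

213,428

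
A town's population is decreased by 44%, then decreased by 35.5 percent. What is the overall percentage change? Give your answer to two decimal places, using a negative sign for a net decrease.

-63.88%

The combined multiplier is 0.56 × 0.645 = 0.3612.
That corresponds to a decrease of 63.88%.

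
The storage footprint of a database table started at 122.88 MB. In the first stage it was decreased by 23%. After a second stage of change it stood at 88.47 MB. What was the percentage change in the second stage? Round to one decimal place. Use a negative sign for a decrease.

-6.5%

After the first stage: 122.88 × 0.77 = 94.6176.
Second-stage multiplier: 88.47 ÷ 94.6176 ≈ 0.93503.
That is a change of -6.5%.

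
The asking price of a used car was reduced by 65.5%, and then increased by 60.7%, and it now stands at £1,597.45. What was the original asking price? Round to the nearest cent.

£2,881.33

Undoing the 60.7% increase: £1,597.45 ÷ 1.607 ≈ £994.05725.
Undoing the 65.5% decrease: £994.05725 ÷ 0.345 ≈ £2,881.33.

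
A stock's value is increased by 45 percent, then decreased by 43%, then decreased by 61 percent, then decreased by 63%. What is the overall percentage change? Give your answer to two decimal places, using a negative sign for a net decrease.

-88.07%

The combined multiplier is 1.45 × 0.57 × 0.39 × 0.37 = 0.11926395.
That corresponds to a decrease of 88.07%.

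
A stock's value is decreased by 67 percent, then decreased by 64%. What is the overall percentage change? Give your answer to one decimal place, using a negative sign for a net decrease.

A 67% decrease multiplies by 0.33.
Then a 64% decrease: 0.33 × 0.36 = 0.1188.
Overall factor 0.1188, i.e. -88.1%.

-88.1%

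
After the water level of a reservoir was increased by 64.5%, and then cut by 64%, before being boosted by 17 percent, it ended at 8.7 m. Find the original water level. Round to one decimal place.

12.6 m

Undoing the 17% increase: 8.7 ÷ 1.17 ≈ 7.435897.
Undoing the 64% decrease: 7.435897 ÷ 0.36 ≈ 20.655269.
Undoing the 64.5% increase: 20.655269 ÷ 1.645 ≈ 12.6 m.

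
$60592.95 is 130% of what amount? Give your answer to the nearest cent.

$46609.96

$60592.95 ÷ 1.3 ≈ $46609.96.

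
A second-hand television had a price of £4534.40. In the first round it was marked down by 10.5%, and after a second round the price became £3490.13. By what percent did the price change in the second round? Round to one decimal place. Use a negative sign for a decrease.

-14.0%

After the first round: £4534.40 × 0.895 = £4058.288.
Second-round multiplier: £3490.13 ÷ £4058.288 ≈ 0.86.
That is a change of -14.0%.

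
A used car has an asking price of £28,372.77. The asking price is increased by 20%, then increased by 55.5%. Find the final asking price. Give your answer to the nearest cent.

Each change multiplies by a factor: 1.2 × 1.555 = 1.866.
£28,372.77 × 1.866 = £52943.58882 ≈ £52,943.59.

£52,943.59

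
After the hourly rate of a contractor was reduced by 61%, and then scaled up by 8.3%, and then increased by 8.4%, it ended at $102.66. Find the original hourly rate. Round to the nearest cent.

Undoing the 8.4% increase: $102.66 ÷ 1.084 ≈ $94.704797.
Undoing the 8.3% increase: $94.704797 ÷ 1.083 ≈ $87.446719.
Undoing the 61% decrease: $87.446719 ÷ 0.39 ≈ $224.22.

$224.22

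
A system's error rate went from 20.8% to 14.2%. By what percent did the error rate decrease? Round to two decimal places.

31.73%

The change is 14.2 − 20.8 = -6.6 percentage points.
Relative to the original 20.8%, that is -6.6 ÷ 20.8 ≈ -31.73%.
So the error rate fell by 31.73%.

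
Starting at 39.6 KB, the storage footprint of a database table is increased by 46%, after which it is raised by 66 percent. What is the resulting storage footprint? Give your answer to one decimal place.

96.0 KB

Each change multiplies by a factor: 1.46 × 1.66 = 2.4236.
39.6 × 2.4236 = 95.97456 ≈ 96.0.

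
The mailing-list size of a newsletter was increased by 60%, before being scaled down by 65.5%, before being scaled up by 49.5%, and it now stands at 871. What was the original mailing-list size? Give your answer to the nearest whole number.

1055

Undoing the 49.5% increase: 871 ÷ 1.495 ≈ 582.608696.
Undoing the 65.5% decrease: 582.608696 ÷ 0.345 ≈ 1688.720858.
Undoing the 60% increase: 1688.720858 ÷ 1.6 ≈ 1055.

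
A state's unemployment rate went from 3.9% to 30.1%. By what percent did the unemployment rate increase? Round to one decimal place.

The change is 30.1 − 3.9 = 26.2 percentage points.
Relative to the original 3.9%, that is 26.2 ÷ 3.9 ≈ 671.8%.
So the unemployment rate rose by 671.8%.

671.8%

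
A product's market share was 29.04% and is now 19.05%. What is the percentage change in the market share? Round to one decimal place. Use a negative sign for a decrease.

The change is 19.05 − 29.04 = -9.99 percentage points.
Relative to the original 29.04%, that is -9.99 ÷ 29.04 ≈ -34.4%.

-34.4%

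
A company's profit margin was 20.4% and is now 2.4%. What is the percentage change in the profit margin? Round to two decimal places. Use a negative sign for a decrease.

-88.24%

The change is 2.4 − 20.4 = -18.0 percentage points.
Relative to the original 20.4%, that is -18.0 ÷ 20.4 ≈ -88.24%.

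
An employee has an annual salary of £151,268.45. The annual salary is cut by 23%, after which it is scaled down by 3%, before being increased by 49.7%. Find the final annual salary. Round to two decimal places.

£169,134.66

Each change multiplies by a factor: 0.77 × 0.97 × 1.497 = 1.1181093.
£151,268.45 × 1.1181093 = £169134.660741585 ≈ £169,134.66.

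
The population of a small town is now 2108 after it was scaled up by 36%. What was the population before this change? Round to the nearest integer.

1550

The overall multiplier applied was 1.36.
So the original population was 2108 ÷ 1.36 = 1550.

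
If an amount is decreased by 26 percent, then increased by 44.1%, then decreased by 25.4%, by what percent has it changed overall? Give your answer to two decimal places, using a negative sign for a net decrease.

The combined multiplier is 0.74 × 1.441 × 0.746 = 0.79548964.
That corresponds to a decrease of 20.45%.

-20.45%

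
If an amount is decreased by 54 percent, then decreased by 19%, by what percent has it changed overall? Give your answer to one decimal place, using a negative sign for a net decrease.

A 54% decrease multiplies by 0.46.
Then a 19% decrease: 0.46 × 0.81 = 0.3726.
Overall factor 0.3726, i.e. -62.7%.

-62.7%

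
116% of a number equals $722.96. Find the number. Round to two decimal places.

$623.24

$722.96 ÷ 1.16 ≈ $623.24.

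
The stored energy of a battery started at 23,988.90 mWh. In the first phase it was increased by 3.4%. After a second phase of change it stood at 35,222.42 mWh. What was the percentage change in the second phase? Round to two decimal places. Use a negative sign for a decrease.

42.00%

After the first phase: 23,988.90 × 1.034 = 24804.5226.
Second-phase multiplier: 35,222.42 ÷ 24804.5226 ≈ 1.42.
That is a change of 42.00%.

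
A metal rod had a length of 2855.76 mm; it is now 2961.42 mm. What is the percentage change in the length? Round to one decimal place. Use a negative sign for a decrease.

3.7%

Change: 2961.42 − 2855.76 = 105.66.
Relative to the original: 105.66 ÷ 2855.76 ≈ 3.7%.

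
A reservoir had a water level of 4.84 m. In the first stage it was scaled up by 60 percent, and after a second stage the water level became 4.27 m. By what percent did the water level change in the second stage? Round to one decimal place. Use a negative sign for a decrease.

-44.9%

After the first stage: 4.84 × 1.6 = 7.744.
Second-stage multiplier: 4.27 ÷ 7.744 ≈ 0.55139.
That is a change of -44.9%.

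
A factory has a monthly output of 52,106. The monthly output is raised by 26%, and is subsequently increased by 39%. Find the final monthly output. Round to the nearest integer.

91,258

26% increase: 52,106 × 1.26 = 65653.56.
39% increase: 65653.56 × 1.39 = 91258.4484 ≈ 91,258.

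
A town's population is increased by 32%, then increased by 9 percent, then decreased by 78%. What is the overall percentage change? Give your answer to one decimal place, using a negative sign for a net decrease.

-68.3%

The combined multiplier is 1.32 × 1.09 × 0.22 = 0.316536.
That corresponds to a decrease of 68.3%.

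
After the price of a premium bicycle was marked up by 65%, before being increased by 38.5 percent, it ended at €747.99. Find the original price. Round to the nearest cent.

The overall multiplier applied was 1.65 × 1.385 = 2.28525.
So the original price was €747.99 ÷ 2.28525 ≈ €327.31.

€327.31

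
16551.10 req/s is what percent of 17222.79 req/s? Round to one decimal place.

16551.10 req/s ÷ 17222.79 req/s ≈ 96.1%.

96.1%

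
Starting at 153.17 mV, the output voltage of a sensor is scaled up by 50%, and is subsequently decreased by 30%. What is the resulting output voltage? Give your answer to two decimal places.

50% increase: 153.17 × 1.5 = 229.755.
30% decrease: 229.755 × 0.7 = 160.8285 ≈ 160.83.

160.83 mV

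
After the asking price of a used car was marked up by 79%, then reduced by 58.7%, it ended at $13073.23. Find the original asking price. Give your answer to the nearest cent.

The overall multiplier applied was 1.79 × 0.413 = 0.73927.
So the original asking price was $13073.23 ÷ 0.73927 ≈ $17683.97.

$17683.97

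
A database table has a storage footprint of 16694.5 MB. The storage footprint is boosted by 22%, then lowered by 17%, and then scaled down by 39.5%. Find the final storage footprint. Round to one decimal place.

10227.4 MB

After the 22% increase: 16694.5 × 1.22 = 20367.29.
After the 17% decrease: 20367.29 × 0.83 = 16904.8507.
39.5% decrease: 16904.8507 × 0.605 = 10227.4346735 ≈ 10227.4.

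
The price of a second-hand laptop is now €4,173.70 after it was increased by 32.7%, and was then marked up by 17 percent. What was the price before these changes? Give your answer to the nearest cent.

€2,688.22

Undoing the 17% increase: €4,173.70 ÷ 1.17 ≈ €3567.264957.
Undoing the 32.7% increase: €3567.264957 ÷ 1.327 ≈ €2,688.22.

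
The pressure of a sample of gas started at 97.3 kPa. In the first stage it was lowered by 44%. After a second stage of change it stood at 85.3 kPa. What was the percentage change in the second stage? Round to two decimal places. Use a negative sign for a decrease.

56.55%

After the first stage: 97.3 × 0.56 = 54.488.
Second-stage multiplier: 85.3 ÷ 54.488 ≈ 1.565482.
That is a change of 56.55%.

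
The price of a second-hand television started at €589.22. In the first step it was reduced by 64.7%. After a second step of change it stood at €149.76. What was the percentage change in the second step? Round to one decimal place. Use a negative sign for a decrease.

-28.0%

After the first step: €589.22 × 0.353 = €207.99466.
Second-step multiplier: €149.76 ÷ €207.99466 ≈ 0.72002.
That is a change of -28.0%.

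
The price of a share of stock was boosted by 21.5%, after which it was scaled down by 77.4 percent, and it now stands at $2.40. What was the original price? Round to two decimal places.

$8.74

The overall multiplier applied was 1.215 × 0.226 = 0.27459.
So the original price was $2.40 ÷ 0.27459 ≈ $8.74.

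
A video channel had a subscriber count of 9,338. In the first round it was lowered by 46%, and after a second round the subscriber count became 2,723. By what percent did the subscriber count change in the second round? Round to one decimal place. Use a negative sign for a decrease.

After the first round: 9,338 × 0.54 = 5042.52.
Second-round multiplier: 2,723 ÷ 5042.52 ≈ 0.54001.
That is a change of -46.0%.

-46.0%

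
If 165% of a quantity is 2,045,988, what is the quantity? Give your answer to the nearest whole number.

1,239,993

2,045,988 ÷ 1.65 ≈ 1,239,993.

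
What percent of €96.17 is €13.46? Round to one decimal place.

14.0%

€13.46 ÷ €96.17 ≈ 14.0%.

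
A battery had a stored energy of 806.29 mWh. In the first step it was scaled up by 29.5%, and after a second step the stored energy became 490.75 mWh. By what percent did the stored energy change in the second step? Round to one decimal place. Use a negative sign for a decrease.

After the first step: 806.29 × 1.295 = 1044.14555.
Second-step multiplier: 490.75 ÷ 1044.14555 ≈ 0.47.
That is a change of -53.0%.

-53.0%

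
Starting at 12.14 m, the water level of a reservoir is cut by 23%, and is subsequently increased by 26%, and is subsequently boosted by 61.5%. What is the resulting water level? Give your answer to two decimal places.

After the 23% decrease: 12.14 × 0.77 = 9.3478.
After the 26% increase: 9.3478 × 1.26 = 11.778228.
61.5% increase: 11.778228 × 1.615 = 19.02183822 ≈ 19.02.

19.02 m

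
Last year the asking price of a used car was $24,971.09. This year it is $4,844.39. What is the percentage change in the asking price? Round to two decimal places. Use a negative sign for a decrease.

-80.60%

Change: $4,844.39 − $24,971.09 = -$20,126.70.
Relative to the original: -$20,126.70 ÷ $24,971.09 ≈ -80.60%.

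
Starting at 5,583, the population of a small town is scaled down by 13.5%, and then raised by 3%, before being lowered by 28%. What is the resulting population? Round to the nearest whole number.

Each change multiplies by a factor: 0.865 × 1.03 × 0.72 = 0.641484.
5,583 × 0.641484 = 3581.405172 ≈ 3,581.

3,581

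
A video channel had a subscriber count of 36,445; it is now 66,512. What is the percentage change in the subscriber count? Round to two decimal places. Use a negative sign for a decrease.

82.50%

Change: 66,512 − 36,445 = 30,067.
Relative to the original: 30,067 ÷ 36,445 ≈ 82.50%.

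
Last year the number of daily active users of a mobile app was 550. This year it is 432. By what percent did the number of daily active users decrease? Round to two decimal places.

21.45%

Change: 432 − 550 = -118.
Relative to the original: -118 ÷ 550 ≈ -21.45%.
So the number of daily active users decreased by 21.45%.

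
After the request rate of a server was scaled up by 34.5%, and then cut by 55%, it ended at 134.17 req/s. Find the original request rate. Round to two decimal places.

221.68 req/s

Undoing the 55% decrease: 134.17 ÷ 0.45 ≈ 298.155556.
Undoing the 34.5% increase: 298.155556 ÷ 1.345 ≈ 221.68 req/s.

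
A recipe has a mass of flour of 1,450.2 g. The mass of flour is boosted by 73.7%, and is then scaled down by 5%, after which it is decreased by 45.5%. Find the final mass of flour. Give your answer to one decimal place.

After the 73.7% increase: 1,450.2 × 1.737 = 2518.9974.
After the 5% decrease: 2518.9974 × 0.95 = 2393.04753.
Apply the 45.5% decrease: 2393.04753 × 0.545 = 1304.21090385 ≈ 1,304.2.

1,304.2 g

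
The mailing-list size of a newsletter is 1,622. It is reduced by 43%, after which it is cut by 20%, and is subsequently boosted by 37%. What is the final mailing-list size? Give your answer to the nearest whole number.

43% decrease: 1,622 × 0.57 = 924.54.
After the 20% decrease: 924.54 × 0.8 = 739.632.
After the 37% increase: 739.632 × 1.37 = 1013.29584 ≈ 1,013.

1,013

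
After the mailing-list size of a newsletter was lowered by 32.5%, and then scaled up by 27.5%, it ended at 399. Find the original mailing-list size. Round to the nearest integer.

Undoing the 27.5% increase: 399 ÷ 1.275 ≈ 312.941176.
Undoing the 32.5% decrease: 312.941176 ÷ 0.675 ≈ 464.

464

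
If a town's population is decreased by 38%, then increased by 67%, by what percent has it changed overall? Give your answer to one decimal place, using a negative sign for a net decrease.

3.5%

The combined multiplier is 0.62 × 1.67 = 1.0354.
That corresponds to an increase of 3.5%.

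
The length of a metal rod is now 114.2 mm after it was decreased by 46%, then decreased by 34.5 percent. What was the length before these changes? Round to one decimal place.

322.9 mm

Undoing the 34.5% decrease: 114.2 ÷ 0.655 ≈ 174.351145.
Undoing the 46% decrease: 174.351145 ÷ 0.54 ≈ 322.9 mm.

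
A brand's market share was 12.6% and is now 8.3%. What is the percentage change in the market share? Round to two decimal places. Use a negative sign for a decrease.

The change is 8.3 − 12.6 = -4.3 percentage points.
Relative to the original 12.6%, that is -4.3 ÷ 12.6 ≈ -34.13%.

-34.13%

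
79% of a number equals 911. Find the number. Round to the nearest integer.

911 ÷ 0.79 ≈ 1153.

1153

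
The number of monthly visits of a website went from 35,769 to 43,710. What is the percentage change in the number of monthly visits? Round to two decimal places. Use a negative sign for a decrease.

Change: 43,710 − 35,769 = 7,941.
Relative to the original: 7,941 ÷ 35,769 ≈ 22.20%.

22.20%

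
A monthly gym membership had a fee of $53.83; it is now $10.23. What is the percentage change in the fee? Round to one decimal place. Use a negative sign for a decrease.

-81.0%

Change: $10.23 − $53.83 = -$43.60.
Relative to the original: -$43.60 ÷ $53.83 ≈ -81.0%.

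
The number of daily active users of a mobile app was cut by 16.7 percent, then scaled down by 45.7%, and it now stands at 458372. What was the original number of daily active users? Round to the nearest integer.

Undoing the 45.7% decrease: 458372 ÷ 0.543 ≈ 844147.32965.
Undoing the 16.7% decrease: 844147.32965 ÷ 0.833 ≈ 1013382.

1013382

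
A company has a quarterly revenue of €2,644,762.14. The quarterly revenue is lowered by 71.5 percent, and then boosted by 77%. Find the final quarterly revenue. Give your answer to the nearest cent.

Apply the 71.5% decrease: €2,644,762.14 × 0.285 = €753757.2099.
After the 77% increase: €753757.2099 × 1.77 = €1334150.261523 ≈ €1,334,150.26.

€1,334,150.26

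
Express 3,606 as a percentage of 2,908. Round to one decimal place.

3,606 ÷ 2,908 ≈ 124.0%.

124.0%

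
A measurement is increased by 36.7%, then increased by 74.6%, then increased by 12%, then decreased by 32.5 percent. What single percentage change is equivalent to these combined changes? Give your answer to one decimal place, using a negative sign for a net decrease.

A 36.7% increase multiplies by 1.367.
Then a 74.6% increase: 1.367 × 1.746 = 2.386782.
Then a 12% increase: 2.386782 × 1.12 = 2.67319584.
Then a 32.5% decrease: 2.67319584 × 0.675 = 1.804407192.
Overall factor 1.804407192, i.e. 80.4%.

80.4%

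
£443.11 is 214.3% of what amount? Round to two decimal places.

£443.11 ÷ 2.143 ≈ £206.77.

£206.77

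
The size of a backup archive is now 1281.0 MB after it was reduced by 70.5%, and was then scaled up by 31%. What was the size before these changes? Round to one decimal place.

Undoing the 31% increase: 1281.0 ÷ 1.31 ≈ 977.862595.
Undoing the 70.5% decrease: 977.862595 ÷ 0.295 ≈ 3314.8 MB.

3314.8 MB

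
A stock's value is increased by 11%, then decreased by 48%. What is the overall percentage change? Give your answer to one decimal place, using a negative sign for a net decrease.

-42.3%

The combined multiplier is 1.11 × 0.52 = 0.5772.
That corresponds to a decrease of 42.3%.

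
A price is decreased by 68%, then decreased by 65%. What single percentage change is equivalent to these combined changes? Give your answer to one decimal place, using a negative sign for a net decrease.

-88.8%

The combined multiplier is 0.32 × 0.35 = 0.112.
That corresponds to a decrease of 88.8%.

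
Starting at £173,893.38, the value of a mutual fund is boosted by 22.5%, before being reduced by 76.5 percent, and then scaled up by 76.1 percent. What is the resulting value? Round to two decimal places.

Each change multiplies by a factor: 1.225 × 0.235 × 1.761 = 0.506947875.
£173,893.38 × 0.506947875 = £88154.8794675675 ≈ £88,154.88.

£88,154.88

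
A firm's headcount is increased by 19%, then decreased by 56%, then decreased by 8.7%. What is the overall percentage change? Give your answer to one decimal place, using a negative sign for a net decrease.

-52.2%

A 19% increase multiplies by 1.19.
Then a 56% decrease: 1.19 × 0.44 = 0.5236.
Then an 8.7% decrease: 0.5236 × 0.913 = 0.4780468.
Overall factor 0.4780468, i.e. -52.2%.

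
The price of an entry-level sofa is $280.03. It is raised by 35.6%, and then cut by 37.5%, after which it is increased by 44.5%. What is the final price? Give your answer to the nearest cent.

$342.94

35.6% increase: $280.03 × 1.356 = $379.72068.
Apply the 37.5% decrease: $379.72068 × 0.625 = $237.325425.
After the 44.5% increase: $237.325425 × 1.445 = $342.935239125 ≈ $342.94.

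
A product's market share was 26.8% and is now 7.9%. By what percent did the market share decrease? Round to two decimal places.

70.52%

The change is 7.9 − 26.8 = -18.9 percentage points.
Relative to the original 26.8%, that is -18.9 ÷ 26.8 ≈ -70.52%.
So the market share fell by 70.52%.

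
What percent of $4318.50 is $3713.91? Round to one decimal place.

$3713.91 ÷ $4318.50 = 86.0%.

86.0%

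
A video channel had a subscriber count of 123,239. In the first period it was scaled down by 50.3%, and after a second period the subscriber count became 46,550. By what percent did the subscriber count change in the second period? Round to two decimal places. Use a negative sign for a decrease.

-24.00%

After the first period: 123,239 × 0.497 = 61249.783.
Second-period multiplier: 46,550 ÷ 61249.783 ≈ 0.760003.
That is a change of -24.00%.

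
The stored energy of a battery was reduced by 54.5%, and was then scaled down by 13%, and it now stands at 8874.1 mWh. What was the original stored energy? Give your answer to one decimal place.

The overall multiplier applied was 0.455 × 0.87 = 0.39585.
So the original stored energy was 8874.1 ÷ 0.39585 ≈ 22417.8 mWh.

22417.8 mWh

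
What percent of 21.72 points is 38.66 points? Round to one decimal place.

178.0%

38.66 points ÷ 21.72 points ≈ 178.0%.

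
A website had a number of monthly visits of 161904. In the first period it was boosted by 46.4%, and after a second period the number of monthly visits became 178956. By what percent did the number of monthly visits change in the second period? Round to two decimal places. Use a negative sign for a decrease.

-24.50%

After the first period: 161904 × 1.464 = 237027.456.
Second-period multiplier: 178956 ÷ 237027.456 ≈ 0.755001.
That is a change of -24.50%.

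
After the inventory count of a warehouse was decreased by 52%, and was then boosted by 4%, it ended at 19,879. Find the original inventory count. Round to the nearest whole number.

39,822

Undoing the 4% increase: 19,879 ÷ 1.04 ≈ 19114.423077.
Undoing the 52% decrease: 19114.423077 ÷ 0.48 ≈ 39,822.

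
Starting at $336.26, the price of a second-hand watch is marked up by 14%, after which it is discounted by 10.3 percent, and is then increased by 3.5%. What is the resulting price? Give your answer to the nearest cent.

$355.89

Each change multiplies by a factor: 1.14 × 0.897 × 1.035 = 1.0583703.
$336.26 × 1.0583703 = $355.887597078 ≈ $355.89.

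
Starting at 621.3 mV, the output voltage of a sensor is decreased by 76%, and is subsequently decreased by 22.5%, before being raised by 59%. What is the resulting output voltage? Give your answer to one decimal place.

76% decrease: 621.3 × 0.24 = 149.112.
Apply the 22.5% decrease: 149.112 × 0.775 = 115.5618.
59% increase: 115.5618 × 1.59 = 183.743262 ≈ 183.7.

183.7 mV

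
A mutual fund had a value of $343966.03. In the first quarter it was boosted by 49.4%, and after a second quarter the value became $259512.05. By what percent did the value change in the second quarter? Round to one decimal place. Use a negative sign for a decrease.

After the first quarter: $343966.03 × 1.494 = $513885.24882.
Second-quarter multiplier: $259512.05 ÷ $513885.24882 ≈ 0.505.
That is a change of -49.5%.

-49.5%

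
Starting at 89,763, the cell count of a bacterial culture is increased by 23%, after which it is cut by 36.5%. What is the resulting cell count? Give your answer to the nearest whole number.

Each change multiplies by a factor: 1.23 × 0.635 = 0.78105.
89,763 × 0.78105 = 70109.39115 ≈ 70,109.

70,109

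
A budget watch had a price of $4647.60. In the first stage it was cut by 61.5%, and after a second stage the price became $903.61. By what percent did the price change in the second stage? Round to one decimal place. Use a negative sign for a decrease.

After the first stage: $4647.60 × 0.385 = $1789.326.
Second-stage multiplier: $903.61 ÷ $1789.326 ≈ 0.505.
That is a change of -49.5%.

-49.5%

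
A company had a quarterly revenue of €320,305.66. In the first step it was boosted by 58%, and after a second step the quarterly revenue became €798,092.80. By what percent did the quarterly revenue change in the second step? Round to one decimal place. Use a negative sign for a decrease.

57.7%

After the first step: €320,305.66 × 1.58 = €506082.9428.
Second-step multiplier: €798,092.80 ÷ €506082.9428 ≈ 1.577.
That is a change of 57.7%.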